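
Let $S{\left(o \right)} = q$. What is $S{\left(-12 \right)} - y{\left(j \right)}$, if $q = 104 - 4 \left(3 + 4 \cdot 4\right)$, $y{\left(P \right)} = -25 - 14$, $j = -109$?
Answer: $67$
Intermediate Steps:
$y{\left(P \right)} = -39$ ($y{\left(P \right)} = -25 - 14 = -39$)
$q = 28$ ($q = 104 - 4 \left(3 + 16\right) = 104 - 76 = 28$)
$S{\left(o \right)} = 28$
$S{\left(-12 \right)} - y{\left(j \right)} = 28 - -39 = 28 + 39 = 67$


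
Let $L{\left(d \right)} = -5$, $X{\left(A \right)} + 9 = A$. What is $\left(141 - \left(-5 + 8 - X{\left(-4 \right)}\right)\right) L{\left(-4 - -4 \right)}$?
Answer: $-625$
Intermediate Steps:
$X{\left(A \right)} = -9 + A$
$\left(141 - \left(-5 + 8 - X{\left(-4 \right)}\right)\right) L{\left(-4 - -4 \right)} = \left(141 - \left(8 + 8\right)\right) \left(-5\right) = \left(141 - 16\right) \left(-5\right) = 125 \left(-5\right) = -625$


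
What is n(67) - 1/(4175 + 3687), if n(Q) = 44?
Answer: 345927/7862 ≈ 44.000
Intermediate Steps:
n(67) - 1/(4175 + 3687) = 44 - 1/(4175 + 3687) = 44 - 1/7862 = 345927/7862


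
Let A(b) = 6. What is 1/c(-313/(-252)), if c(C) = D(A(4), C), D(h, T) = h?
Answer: ⅙ ≈ 0.16667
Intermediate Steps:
c(C) = 6
1/c(-313/(-252)) = 1/6 = ⅙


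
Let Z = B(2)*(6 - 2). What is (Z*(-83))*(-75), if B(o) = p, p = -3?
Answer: -74700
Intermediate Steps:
B(o) = -3
Z = -12 (Z = -3*(6 - 2) = -3*4 = -12)
(Z*(-83))*(-75) = -12*(-83)*(-75) = 996*(-75) = -74700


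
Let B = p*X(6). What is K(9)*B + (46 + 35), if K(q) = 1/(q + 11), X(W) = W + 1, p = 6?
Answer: 831/10 ≈ 83.100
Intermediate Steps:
X(W) = 1 + W
K(q) = 1/(11 + q)
B = 42 (B = 6*(1 + 6) = 6*7 = 42)
K(9)*B + (46 + 35) = 42/(11 + 9) + (46 + 35) = 42/20 + 81 = (1/20)*42 + 81 = 21/10 + 81 = 831/10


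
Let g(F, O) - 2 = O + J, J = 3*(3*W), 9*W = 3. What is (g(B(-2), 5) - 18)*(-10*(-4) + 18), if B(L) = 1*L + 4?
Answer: -464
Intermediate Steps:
W = ⅓ (W = (⅑)*3 = ⅓ ≈ 0.33333)
J = 3 (J = 3*(3*(⅓)) = 3*1 = 3)
B(L) = 4 + L (B(L) = L + 4 = 4 + L)
g(F, O) = 5 + O (g(F, O) = 2 + (O + 3) = 2 + (3 + O) = 5 + O)
(g(B(-2), 5) - 18)*(-10*(-4) + 18) = ((5 + 5) - 18)*(-10*(-4) + 18) = (10 - 18)*(40 + 18) = -8*58 = -464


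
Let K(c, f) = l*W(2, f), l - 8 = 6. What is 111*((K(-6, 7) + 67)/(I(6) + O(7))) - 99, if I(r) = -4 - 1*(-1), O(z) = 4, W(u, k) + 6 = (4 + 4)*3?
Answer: 35310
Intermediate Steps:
l = 14 (l = 8 + 6 = 14)
W(u, k) = 18 (W(u, k) = -6 + (4 + 4)*3 = -6 + 8*3 = -6 + 24 = 18)
I(r) = -3 (I(r) = -4 + 1 = -3)
K(c, f) = 252 (K(c, f) = 14*18 = 252)
111*((K(-6, 7) + 67)/(I(6) + O(7))) - 99 = 111*((252 + 67)/(-3 + 4)) - 99 = 111*(319/1) - 99 = 111*(319*1) - 99 = 111*319 - 99 = 35409 - 99 = 35310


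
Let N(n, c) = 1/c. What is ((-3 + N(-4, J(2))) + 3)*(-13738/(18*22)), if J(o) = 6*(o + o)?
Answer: -6869/4752 ≈ -1.4455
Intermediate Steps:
J(o) = 12*o (J(o) = 6*(2*o) = 12*o)
((-3 + N(-4, J(2))) + 3)*(-13738/(18*22)) = ((-3 + 1/(12*2)) + 3)*(-13738/(18*22)) = ((-3 + 1/24) + 3)*(-13738/396) = ((-3 + 1/24) + 3)*(-13738*1/396) = (-71/24 + 3)*(-6869/198) = (1/24)*(-6869/198) = -6869/4752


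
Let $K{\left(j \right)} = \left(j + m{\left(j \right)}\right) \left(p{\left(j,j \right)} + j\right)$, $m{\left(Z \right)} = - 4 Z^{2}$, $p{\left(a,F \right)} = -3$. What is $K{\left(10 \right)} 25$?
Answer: $-68250$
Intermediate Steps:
$K{\left(j \right)} = \left(-3 + j\right) \left(j - 4 j^{2}\right)$ ($K{\left(j \right)} = \left(j - 4 j^{2}\right) \left(-3 + j\right) = \left(-3 + j\right) \left(j - 4 j^{2}\right)$)
$K{\left(10 \right)} 25 = 10 \left(-3 - 4 \cdot 10^{2} + 13 \cdot 10\right) 25 = 10 \left(-3 - 400 + 130\right) 25 = 10 \left(-273\right) 25 = \left(-2730\right) 25 = -68250$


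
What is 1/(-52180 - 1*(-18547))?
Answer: -1/33633 ≈ -2.9733e-5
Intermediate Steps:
1/(-52180 - 1*(-18547)) = 1/(-52180 + 18547) = 1/(-33633) = -1/33633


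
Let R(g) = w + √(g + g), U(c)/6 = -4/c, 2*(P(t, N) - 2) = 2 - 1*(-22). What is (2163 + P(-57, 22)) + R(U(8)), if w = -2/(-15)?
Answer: 32657/15 + I*√6 ≈ 2177.1 + 2.4495*I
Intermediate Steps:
P(t, N) = 14 (P(t, N) = 2 + (2 - 1*(-22))/2 = 2 + (2 + 22)/2 = 2 + (½)*24 = 2 + 12 = 14)
w = 2/15 (w = -2*(-1/15) = 2/15 ≈ 0.13333)
U(c) = -24/c (U(c) = 6*(-4/c) = -24/c)
R(g) = 2/15 + √2*√g (R(g) = 2/15 + √(g + g) = 2/15 + √(2*g) = 2/15 + √2*√g)
(2163 + P(-57, 22)) + R(U(8)) = (2163 + 14) + (2/15 + √2*√(-24/8)) = 2177 + (2/15 + √2*√(-24*⅛)) = 2177 + (2/15 + √2*√(-3)) = 2177 + (2/15 + √2*(I*√3)) = 2177 + (2/15 + I*√6) = 32657/15 + I*√6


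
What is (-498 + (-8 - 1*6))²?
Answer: 262144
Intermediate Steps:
(-498 + (-8 - 1*6))² = (-498 + (-8 - 6))² = (-498 - 14)² = (-512)² = 262144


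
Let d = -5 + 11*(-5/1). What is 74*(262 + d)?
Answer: 14948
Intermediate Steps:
d = -60 (d = -5 + 11*(-5*1) = -5 + 11*(-5) = -5 - 55 = -60)
74*(262 + d) = 74*(262 - 60) = 74*202 = 14948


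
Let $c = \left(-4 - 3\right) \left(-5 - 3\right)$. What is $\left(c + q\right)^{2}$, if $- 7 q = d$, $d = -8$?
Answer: $\frac{160000}{49} \approx 3265.3$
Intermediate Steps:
$c = 56$ ($c = \left(-7\right) \left(-8\right) = 56$)
$q = \frac{8}{7}$ ($q = \left(- \frac{1}{7}\right) \left(-8\right) = \frac{8}{7} \approx 1.1429$)
$\left(c + q\right)^{2} = \left(56 + \frac{8}{7}\right)^{2} = \left(\frac{400}{7}\right)^{2} = \frac{160000}{49}$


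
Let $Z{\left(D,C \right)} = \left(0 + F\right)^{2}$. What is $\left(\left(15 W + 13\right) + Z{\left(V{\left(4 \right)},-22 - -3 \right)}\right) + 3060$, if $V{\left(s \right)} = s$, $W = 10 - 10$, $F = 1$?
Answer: $3074$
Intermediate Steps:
$W = 0$
$Z{\left(D,C \right)} = 1$ ($Z{\left(D,C \right)} = \left(0 + 1\right)^{2} = 1^{2} = 1$)
$\left(\left(15 W + 13\right) + Z{\left(V{\left(4 \right)},-22 - -3 \right)}\right) + 3060 = \left(\left(15 \cdot 0 + 13\right) + 1\right) + 3060 = \left(\left(0 + 13\right) + 1\right) + 3060 = \left(13 + 1\right) + 3060 = 14 + 3060 = 3074$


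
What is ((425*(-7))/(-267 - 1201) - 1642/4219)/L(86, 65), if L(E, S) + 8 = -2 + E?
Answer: 10141069/470705392 ≈ 0.021544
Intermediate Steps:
L(E, S) = -10 + E (L(E, S) = -8 + (-2 + E) = -10 + E)
((425*(-7))/(-267 - 1201) - 1642/4219)/L(86, 65) = ((425*(-7))/(-267 - 1201) - 1642/4219)/(-10 + 86) = (-2975/(-1468) - 1642*1/4219)/76 = (-2975*(-1/1468) - 1642/4219)*(1/76) = (2975/1468 - 1642/4219)*(1/76) = (10141069/6193492)*(1/76) = 10141069/470705392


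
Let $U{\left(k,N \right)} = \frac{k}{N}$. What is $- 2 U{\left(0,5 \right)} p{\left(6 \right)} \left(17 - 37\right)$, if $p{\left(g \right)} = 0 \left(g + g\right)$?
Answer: $0$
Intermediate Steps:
$p{\left(g \right)} = 0$ ($p{\left(g \right)} = 0 \cdot 2 g = 0$)
$- 2 U{\left(0,5 \right)} p{\left(6 \right)} \left(17 - 37\right) = - 2 \cdot \frac{0}{5} \cdot 0 \left(17 - 37\right) = - 2 \cdot 0 \cdot \frac{1}{5} \cdot 0 \left(-20\right) = \left(-2\right) 0 \cdot 0 \left(-20\right) = 0 \cdot 0 \left(-20\right) = 0 \left(-20\right) = 0$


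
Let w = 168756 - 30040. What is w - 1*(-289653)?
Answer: 428369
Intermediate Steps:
w = 138716
w - 1*(-289653) = 138716 - 1*(-289653) = 138716 + 289653 = 428369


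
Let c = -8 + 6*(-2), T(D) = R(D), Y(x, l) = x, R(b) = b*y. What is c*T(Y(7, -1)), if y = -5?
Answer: 700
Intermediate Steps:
R(b) = -5*b (R(b) = b*(-5) = -5*b)
T(D) = -5*D
c = -20 (c = -8 - 12 = -20)
c*T(Y(7, -1)) = -(-100)*7 = -20*(-35) = 700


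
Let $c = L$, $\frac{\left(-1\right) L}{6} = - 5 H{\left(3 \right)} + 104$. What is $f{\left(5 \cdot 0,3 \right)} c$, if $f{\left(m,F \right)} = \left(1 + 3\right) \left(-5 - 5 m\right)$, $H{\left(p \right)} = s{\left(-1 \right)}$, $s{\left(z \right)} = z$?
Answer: $13080$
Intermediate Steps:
$H{\left(p \right)} = -1$
$L = -654$ ($L = - 6 \left(\left(-5\right) \left(-1\right) + 104\right) = - 6 \left(5 + 104\right) = \left(-6\right) 109 = -654$)
$c = -654$
$f{\left(m,F \right)} = -20 - 20 m$ ($f{\left(m,F \right)} = 4 \left(-5 - 5 m\right) = -20 - 20 m$)
$f{\left(5 \cdot 0,3 \right)} c = \left(-20 - 20 \cdot 5 \cdot 0\right) \left(-654\right) = \left(-20 - 0\right) \left(-654\right) = \left(-20 + 0\right) \left(-654\right) = \left(-20\right) \left(-654\right) = 13080$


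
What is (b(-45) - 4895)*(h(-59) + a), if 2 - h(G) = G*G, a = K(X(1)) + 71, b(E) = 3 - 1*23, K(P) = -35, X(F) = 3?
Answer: 16922345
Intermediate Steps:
b(E) = -20 (b(E) = 3 - 23 = -20)
a = 36 (a = -35 + 71 = 36)
h(G) = 2 - G² (h(G) = 2 - G*G = 2 - G²)
(b(-45) - 4895)*(h(-59) + a) = (-20 - 4895)*((2 - 1*(-59)²) + 36) = -4915*((2 - 1*3481) + 36) = -4915*((2 - 3481) + 36) = -4915*(-3479 + 36) = -4915*(-3443) = 16922345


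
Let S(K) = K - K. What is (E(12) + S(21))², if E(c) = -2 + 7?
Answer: 25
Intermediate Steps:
S(K) = 0
E(c) = 5
(E(12) + S(21))² = (5 + 0)² = 5² = 25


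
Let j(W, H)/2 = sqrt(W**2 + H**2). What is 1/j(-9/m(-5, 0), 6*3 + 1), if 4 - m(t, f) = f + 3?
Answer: sqrt(442)/884 ≈ 0.023783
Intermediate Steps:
m(t, f) = 1 - f (m(t, f) = 4 - (f + 3) = 4 - (3 + f) = 4 + (-3 - f) = 1 - f)
j(W, H) = 2*sqrt(H**2 + W**2) (j(W, H) = 2*sqrt(W**2 + H**2) = 2*sqrt(H**2 + W**2))
1/j(-9/m(-5, 0), 6*3 + 1) = 1/(2*sqrt((6*3 + 1)**2 + (-9/(1 - 1*0))**2)) = 1/(2*sqrt((18 + 1)**2 + (-9/(1 + 0))**2)) = 1/(2*sqrt(19**2 + (-9/1)**2)) = 1/(2*sqrt(361 + (-9*1)**2)) = 1/(2*sqrt(361 + (-9)**2)) = 1/(2*sqrt(361 + 81)) = 1/(2*sqrt(442)) = sqrt(442)/884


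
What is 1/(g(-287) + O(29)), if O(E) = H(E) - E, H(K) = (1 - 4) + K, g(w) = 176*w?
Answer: -1/50515 ≈ -1.9796e-5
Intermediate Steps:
H(K) = -3 + K
O(E) = -3 (O(E) = (-3 + E) - E = -3)
1/(g(-287) + O(29)) = 1/(176*(-287) - 3) = 1/(-50512 - 3) = 1/(-50515) = -1/50515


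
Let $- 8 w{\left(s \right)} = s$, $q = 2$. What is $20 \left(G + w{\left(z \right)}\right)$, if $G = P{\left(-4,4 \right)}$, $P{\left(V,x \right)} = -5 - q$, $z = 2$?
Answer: $-145$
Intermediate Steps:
$w{\left(s \right)} = - \frac{s}{8}$
$P{\left(V,x \right)} = -7$ ($P{\left(V,x \right)} = -5 - 2 = -7$)
$G = -7$
$20 \left(G + w{\left(z \right)}\right) = 20 \left(-7 - \frac{1}{4}\right) = 20 \left(- \frac{29}{4}\right) = -145$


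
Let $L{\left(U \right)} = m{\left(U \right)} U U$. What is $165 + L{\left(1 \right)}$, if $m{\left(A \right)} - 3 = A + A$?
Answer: $170$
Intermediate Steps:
$m{\left(A \right)} = 3 + 2 A$ ($m{\left(A \right)} = 3 + \left(A + A\right) = 3 + 2 A$)
$L{\left(U \right)} = U^{2} \left(3 + 2 U\right)$ ($L{\left(U \right)} = \left(3 + 2 U\right) U U = U \left(3 + 2 U\right) U = U^{2} \left(3 + 2 U\right)$)
$165 + L{\left(1 \right)} = 165 + 1^{2} \left(3 + 2 \cdot 1\right) = 165 + 1 \left(3 + 2\right) = 165 + 1 \cdot 5 = 165 + 5 = 170$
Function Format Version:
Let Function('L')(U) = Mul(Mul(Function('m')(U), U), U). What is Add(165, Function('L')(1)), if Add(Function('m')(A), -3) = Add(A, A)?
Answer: 170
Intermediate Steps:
Function('m')(A) = Add(3, Mul(2, A)) (Function('m')(A) = Add(3, Add(A, A)) = Add(3, Mul(2, A)))
Function('L')(U) = Mul(Pow(U, 2), Add(3, Mul(2, U))) (Function('L')(U) = Mul(Mul(Add(3, Mul(2, U)), U), U) = Mul(Mul(U, Add(3, Mul(2, U))), U) = Mul(Pow(U, 2), Add(3, Mul(2, U))))
Add(165, Function('L')(1)) = Add(165, Mul(Pow(1, 2), Add(3, Mul(2, 1)))) = Add(165, Mul(1, Add(3, 2))) = Add(165, Mul(1, 5)) = Add(165, 5) = 170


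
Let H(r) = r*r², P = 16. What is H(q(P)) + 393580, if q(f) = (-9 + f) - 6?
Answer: 393581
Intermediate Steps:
q(f) = -15 + f
H(r) = r³
H(q(P)) + 393580 = (-15 + 16)³ + 393580 = 1³ + 393580 = 1 + 393580 = 393581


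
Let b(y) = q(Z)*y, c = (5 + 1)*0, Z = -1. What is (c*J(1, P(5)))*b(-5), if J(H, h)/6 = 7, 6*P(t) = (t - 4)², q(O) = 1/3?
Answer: 0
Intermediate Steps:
q(O) = ⅓
P(t) = (-4 + t)²/6 (P(t) = (t - 4)²/6 = (-4 + t)²/6)
J(H, h) = 42 (J(H, h) = 6*7 = 42)
c = 0 (c = 6*0 = 0)
b(y) = y/3
(c*J(1, P(5)))*b(-5) = (0*42)*((⅓)*(-5)) = 0*(-5/3) = 0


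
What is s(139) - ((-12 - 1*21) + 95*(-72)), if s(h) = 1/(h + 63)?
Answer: 1388347/202 ≈ 6873.0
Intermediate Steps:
s(h) = 1/(63 + h)
s(139) - ((-12 - 1*21) + 95*(-72)) = 1/(63 + 139) - ((-12 - 1*21) + 95*(-72)) = 1/202 - ((-12 - 21) - 6840) = 1/202 - (-33 - 6840) = 1/202 - 1*(-6873) = 1/202 + 6873 = 1388347/202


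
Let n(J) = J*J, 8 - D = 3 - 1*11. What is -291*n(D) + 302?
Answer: -74194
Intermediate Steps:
D = 16 (D = 8 - (3 - 1*11) = 8 - (3 - 11) = 8 - 1*(-8) = 8 + 8 = 16)
n(J) = J**2
-291*n(D) + 302 = -291*16**2 + 302 = -291*256 + 302 = -74496 + 302 = -74194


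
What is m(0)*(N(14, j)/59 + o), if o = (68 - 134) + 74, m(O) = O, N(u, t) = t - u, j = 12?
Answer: 0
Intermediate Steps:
o = 8 (o = -66 + 74 = 8)
m(0)*(N(14, j)/59 + o) = 0*((12 - 1*14)/59 + 8) = 0*((12 - 14)*(1/59) + 8) = 0*(-2*1/59 + 8) = 0*(-2/59 + 8) = 0*(470/59) = 0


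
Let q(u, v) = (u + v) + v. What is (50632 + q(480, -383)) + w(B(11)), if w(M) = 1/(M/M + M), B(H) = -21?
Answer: 1006919/20 ≈ 50346.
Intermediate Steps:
q(u, v) = u + 2*v
w(M) = 1/(1 + M)
(50632 + q(480, -383)) + w(B(11)) = (50632 + (480 + 2*(-383))) + 1/(1 - 21) = (50632 + (480 - 766)) + 1/(-20) = (50632 - 286) - 1/20 = 50346 - 1/20 = 1006919/20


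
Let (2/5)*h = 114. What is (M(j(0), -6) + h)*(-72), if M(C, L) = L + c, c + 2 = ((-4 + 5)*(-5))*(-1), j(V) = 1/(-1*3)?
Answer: -20304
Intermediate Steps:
j(V) = -⅓ (j(V) = 1/(-3) = -⅓)
h = 285 (h = (5/2)*114 = 285)
c = 3 (c = -2 + ((-4 + 5)*(-5))*(-1) = -2 + (1*(-5))*(-1) = -2 - 5*(-1) = -2 + 5 = 3)
M(C, L) = 3 + L (M(C, L) = L + 3 = 3 + L)
(M(j(0), -6) + h)*(-72) = ((3 - 6) + 285)*(-72) = (-3 + 285)*(-72) = 282*(-72) = -20304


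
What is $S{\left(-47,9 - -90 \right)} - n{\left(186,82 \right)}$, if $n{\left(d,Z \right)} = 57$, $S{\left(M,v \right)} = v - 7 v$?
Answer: $-651$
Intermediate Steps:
$S{\left(M,v \right)} = - 6 v$
$S{\left(-47,9 - -90 \right)} - n{\left(186,82 \right)} = - 6 \left(9 - -90\right) - 57 = - 6 \left(9 + 90\right) - 57 = \left(-6\right) 99 - 57 = -594 - 57 = -651$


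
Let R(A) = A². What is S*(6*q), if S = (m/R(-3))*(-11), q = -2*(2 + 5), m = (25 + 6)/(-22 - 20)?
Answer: -682/9 ≈ -75.778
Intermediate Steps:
m = -31/42 (m = 31/(-42) = 31*(-1/42) = -31/42 ≈ -0.73810)
q = -14 (q = -2*7 = -14)
S = 341/378 (S = -31/(42*((-3)²))*(-11) = -31/42/9*(-11) = -31/42*⅑*(-11) = -31/378*(-11) = 341/378 ≈ 0.90212)
S*(6*q) = 341*(6*(-14))/378 = (341/378)*(-84) = -682/9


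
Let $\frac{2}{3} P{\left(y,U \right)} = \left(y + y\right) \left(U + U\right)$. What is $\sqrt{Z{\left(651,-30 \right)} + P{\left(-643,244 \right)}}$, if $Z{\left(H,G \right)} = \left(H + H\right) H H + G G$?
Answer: $85 \sqrt{76242} \approx 23470.0$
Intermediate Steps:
$P{\left(y,U \right)} = 6 U y$ ($P{\left(y,U \right)} = \frac{3 \left(y + y\right) \left(U + U\right)}{2} = \frac{3 \cdot 2 y 2 U}{2} = \frac{3 \cdot 4 U y}{2} = 6 U y$)
$Z{\left(H,G \right)} = G^{2} + 2 H^{3}$ ($Z{\left(H,G \right)} = 2 H H H + G^{2} = 2 H^{2} H + G^{2} = 2 H^{3} + G^{2} = G^{2} + 2 H^{3}$)
$\sqrt{Z{\left(651,-30 \right)} + P{\left(-643,244 \right)}} = \sqrt{\left(\left(-30\right)^{2} + 2 \cdot 651^{3}\right) + 6 \cdot 244 \left(-643\right)} = \sqrt{\left(900 + 2 \cdot 275894451\right) - 941352} = \sqrt{\left(900 + 551788902\right) - 941352} = \sqrt{551789802 - 941352} = \sqrt{550848450} = 85 \sqrt{76242}$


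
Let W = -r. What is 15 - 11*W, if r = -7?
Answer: -62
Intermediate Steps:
W = 7 (W = -1*(-7) = 7)
15 - 11*W = 15 - 11*7 = 15 - 77 = -62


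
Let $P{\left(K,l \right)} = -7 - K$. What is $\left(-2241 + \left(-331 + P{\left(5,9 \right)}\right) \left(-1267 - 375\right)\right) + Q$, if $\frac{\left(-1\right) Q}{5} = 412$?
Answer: $558905$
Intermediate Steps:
$Q = -2060$ ($Q = \left(-5\right) 412 = -2060$)
$\left(-2241 + \left(-331 + P{\left(5,9 \right)}\right) \left(-1267 - 375\right)\right) + Q = \left(-2241 + \left(-331 - 12\right) \left(-1267 - 375\right)\right) - 2060 = \left(-2241 + \left(-331 - 12\right) \left(-1642\right)\right) - 2060 = \left(-2241 - -563206\right) - 2060 = \left(-2241 + 563206\right) - 2060 = 560965 - 2060 = 558905$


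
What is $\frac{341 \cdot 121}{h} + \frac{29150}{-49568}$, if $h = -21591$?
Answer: $- \frac{1337301449}{535111344} \approx -2.4991$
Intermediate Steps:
$\frac{341 \cdot 121}{h} + \frac{29150}{-49568} = \frac{341 \cdot 121}{-21591} + \frac{29150}{-49568} = 41261 \left(- \frac{1}{21591}\right) + 29150 \left(- \frac{1}{49568}\right) = - \frac{41261}{21591} - \frac{14575}{24784} = - \frac{1337301449}{535111344}$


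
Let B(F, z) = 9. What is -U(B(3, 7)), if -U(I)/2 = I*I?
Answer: 162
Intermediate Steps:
U(I) = -2*I² (U(I) = -2*I*I = -2*I²)
-U(B(3, 7)) = -(-2)*9² = -(-2)*81 = -1*(-162) = 162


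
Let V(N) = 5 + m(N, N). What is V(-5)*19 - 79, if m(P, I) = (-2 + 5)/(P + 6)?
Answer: 73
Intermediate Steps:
m(P, I) = 3/(6 + P)
V(N) = 5 + 3/(6 + N)
V(-5)*19 - 79 = ((33 + 5*(-5))/(6 - 5))*19 - 79 = ((33 - 25)/1)*19 - 79 = (1*8)*19 - 79 = 8*19 - 79 = 152 - 79 = 73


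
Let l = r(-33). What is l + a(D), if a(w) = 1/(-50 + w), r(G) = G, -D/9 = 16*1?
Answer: -6403/194 ≈ -33.005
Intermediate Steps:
D = -144 ≈ -144.00
l = -33
l + a(D) = -33 + 1/(-50 - 144) = -33 + 1/(-194) = -33 - 1/194 = -6403/194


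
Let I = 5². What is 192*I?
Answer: 4800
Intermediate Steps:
I = 25
192*I = 192*25 = 4800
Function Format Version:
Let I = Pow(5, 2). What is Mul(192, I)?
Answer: 4800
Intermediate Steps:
I = 25
Mul(192, I) = Mul(192, 25) = 4800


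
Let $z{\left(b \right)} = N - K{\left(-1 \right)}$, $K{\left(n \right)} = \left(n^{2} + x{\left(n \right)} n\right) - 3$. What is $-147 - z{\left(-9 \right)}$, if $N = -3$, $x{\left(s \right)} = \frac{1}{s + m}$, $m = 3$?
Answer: $- \frac{293}{2} \approx -146.5$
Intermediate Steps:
$x{\left(s \right)} = \frac{1}{3 + s}$ ($x{\left(s \right)} = \frac{1}{s + 3} = \frac{1}{3 + s}$)
$K{\left(n \right)} = -3 + n^{2} + \frac{n}{3 + n}$ ($K{\left(n \right)} = \left(n^{2} + \frac{n}{3 + n}\right) - 3 = -3 + n^{2} + \frac{n}{3 + n}$)
$z{\left(b \right)} = - \frac{1}{2}$ ($z{\left(b \right)} = -3 - \frac{-1 + \left(-3 + \left(-1\right)^{2}\right) \left(3 - 1\right)}{3 - 1} = -3 - \frac{-1 + \left(-3 + 1\right) 2}{2} = -3 - \frac{-1 - 4}{2} = -3 - \frac{1}{2} \left(-5\right) = -3 - - \frac{5}{2} = -3 + \frac{5}{2} = - \frac{1}{2}$)
$-147 - z{\left(-9 \right)} = -147 - - \frac{1}{2} = -147 + \frac{1}{2} = - \frac{293}{2}$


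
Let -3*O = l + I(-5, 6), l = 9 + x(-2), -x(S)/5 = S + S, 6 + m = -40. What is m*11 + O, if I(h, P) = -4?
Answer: -1543/3 ≈ -514.33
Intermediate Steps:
m = -46 (m = -6 - 40 = -46)
x(S) = -10*S (x(S) = -5*(S + S) = -10*S)
l = 29 (l = 9 - 10*(-2) = 9 + 20 = 29)
O = -25/3 (O = -(29 - 4)/3 = -1/3*25 = -25/3 ≈ -8.3333)
m*11 + O = -46*11 - 25/3 = -506 - 25/3 = -1543/3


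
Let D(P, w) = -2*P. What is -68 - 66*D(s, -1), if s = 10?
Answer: 1252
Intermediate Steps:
-68 - 66*D(s, -1) = -68 - (-132)*10 = -68 - 66*(-20) = -68 + 1320 = 1252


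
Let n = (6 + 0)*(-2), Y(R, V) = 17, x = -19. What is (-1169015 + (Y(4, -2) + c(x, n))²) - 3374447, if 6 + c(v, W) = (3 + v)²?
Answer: -4472173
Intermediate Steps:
n = -12 (n = 6*(-2) = -12)
c(v, W) = -6 + (3 + v)²
(-1169015 + (Y(4, -2) + c(x, n))²) - 3374447 = (-1169015 + (17 + (-6 + (3 - 19)²))²) - 3374447 = (-1169015 + (17 + (-6 + (-16)²))²) - 3374447 = (-1169015 + (17 + (-6 + 256))²) - 3374447 = (-1169015 + (17 + 250)²) - 3374447 = (-1169015 + 267²) - 3374447 = (-1169015 + 71289) - 3374447 = -1097726 - 3374447 = -4472173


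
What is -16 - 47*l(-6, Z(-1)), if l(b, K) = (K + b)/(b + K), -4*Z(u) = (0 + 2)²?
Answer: -63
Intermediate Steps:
Z(u) = -1 (Z(u) = -(0 + 2)²/4 = -¼*2² = -¼*4 = -1)
l(b, K) = 1 (l(b, K) = (K + b)/(K + b) = 1)
-16 - 47*l(-6, Z(-1)) = -16 - 47*1 = -16 - 47 = -63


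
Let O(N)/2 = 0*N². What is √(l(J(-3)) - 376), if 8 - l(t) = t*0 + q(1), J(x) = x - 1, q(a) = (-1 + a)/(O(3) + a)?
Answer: 4*I*√23 ≈ 19.183*I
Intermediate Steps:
O(N) = 0 (O(N) = 2*(0*N²) = 2*0 = 0)
q(a) = (-1 + a)/a (q(a) = (-1 + a)/(0 + a) = (-1 + a)/a)
J(x) = -1 + x
l(t) = 8 (l(t) = 8 - (t*0 + (-1 + 1)/1) = 8 - (0 + 1*0) = 8 - (0 + 0) = 8 - 1*0 = 8 + 0 = 8)
√(l(J(-3)) - 376) = √(8 - 376) = √(-368) = 4*I*√23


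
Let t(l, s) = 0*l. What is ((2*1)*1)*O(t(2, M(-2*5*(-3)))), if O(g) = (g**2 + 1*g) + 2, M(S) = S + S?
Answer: 4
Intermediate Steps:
M(S) = 2*S
t(l, s) = 0
O(g) = 2 + g + g**2 (O(g) = (g**2 + g) + 2 = (g + g**2) + 2 = 2 + g + g**2)
((2*1)*1)*O(t(2, M(-2*5*(-3)))) = ((2*1)*1)*(2 + 0 + 0**2) = (2*1)*(2 + 0 + 0) = 2*2 = 4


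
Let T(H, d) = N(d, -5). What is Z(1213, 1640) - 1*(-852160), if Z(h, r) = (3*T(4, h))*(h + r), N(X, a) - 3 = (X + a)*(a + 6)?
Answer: 11217109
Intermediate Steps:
N(X, a) = 3 + (6 + a)*(X + a) (N(X, a) = 3 + (X + a)*(a + 6) = 3 + (X + a)*(6 + a) = 3 + (6 + a)*(X + a))
T(H, d) = -2 + d (T(H, d) = 3 + (-5)**2 + 6*d + 6*(-5) + d*(-5) = 3 + 25 + 6*d - 30 - 5*d = -2 + d)
Z(h, r) = (-6 + 3*h)*(h + r) (Z(h, r) = (3*(-2 + h))*(h + r) = (-6 + 3*h)*(h + r))
Z(1213, 1640) - 1*(-852160) = 3*(-2 + 1213)*(1213 + 1640) - 1*(-852160) = 3*1211*2853 + 852160 = 10364949 + 852160 = 11217109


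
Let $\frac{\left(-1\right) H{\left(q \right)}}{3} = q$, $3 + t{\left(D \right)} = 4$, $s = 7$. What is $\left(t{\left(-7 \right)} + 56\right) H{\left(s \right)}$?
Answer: $-1197$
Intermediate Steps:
$t{\left(D \right)} = 1$ ($t{\left(D \right)} = -3 + 4 = 1$)
$H{\left(q \right)} = - 3 q$
$\left(t{\left(-7 \right)} + 56\right) H{\left(s \right)} = \left(1 + 56\right) \left(\left(-3\right) 7\right) = 57 \left(-21\right) = -1197$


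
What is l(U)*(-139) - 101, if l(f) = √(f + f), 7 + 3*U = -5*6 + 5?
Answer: -101 - 1112*I*√3/3 ≈ -101.0 - 642.01*I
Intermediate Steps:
U = -32/3 (U = -7/3 + (-5*6 + 5)/3 = -7/3 + (-30 + 5)/3 = -7/3 + (⅓)*(-25) = -7/3 - 25/3 = -32/3 ≈ -10.667)
l(f) = √2*√f (l(f) = √(2*f) = √2*√f)
l(U)*(-139) - 101 = (√2*√(-32/3))*(-139) - 101 = (√2*(4*I*√6/3))*(-139) - 101 = (8*I*√3/3)*(-139) - 101 = -1112*I*√3/3 - 101 = -101 - 1112*I*√3/3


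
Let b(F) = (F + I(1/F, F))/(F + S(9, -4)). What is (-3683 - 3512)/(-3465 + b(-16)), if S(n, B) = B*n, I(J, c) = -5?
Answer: 374140/180159 ≈ 2.0767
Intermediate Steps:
b(F) = (-5 + F)/(-36 + F) (b(F) = (F - 5)/(F - 4*9) = (-5 + F)/(F - 36) = (-5 + F)/(-36 + F))
(-3683 - 3512)/(-3465 + b(-16)) = (-3683 - 3512)/(-3465 + (-5 - 16)/(-36 - 16)) = -7195/(-3465 - 21/(-52)) = -7195/(-3465 - 1/52*(-21)) = -7195/(-3465 + 21/52) = -7195/(-180159/52) = -7195*(-52/180159) = 374140/180159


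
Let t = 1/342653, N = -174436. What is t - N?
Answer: 59771018709/342653 ≈ 1.7444e+5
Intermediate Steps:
t = 1/342653 ≈ 2.9184e-6
t - N = 1/342653 - 1*(-174436) = 1/342653 + 174436 = 59771018709/342653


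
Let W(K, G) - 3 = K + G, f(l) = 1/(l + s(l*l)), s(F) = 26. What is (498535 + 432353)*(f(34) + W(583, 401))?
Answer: 4594009854/5 ≈ 9.1880e+8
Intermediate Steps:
f(l) = 1/(26 + l) (f(l) = 1/(l + 26) = 1/(26 + l))
W(K, G) = 3 + G + K (W(K, G) = 3 + (K + G) = 3 + (G + K) = 3 + G + K)
(498535 + 432353)*(f(34) + W(583, 401)) = (498535 + 432353)*(1/(26 + 34) + (3 + 401 + 583)) = 930888*(1/60 + 987) = 930888*(59221/60) = 4594009854/5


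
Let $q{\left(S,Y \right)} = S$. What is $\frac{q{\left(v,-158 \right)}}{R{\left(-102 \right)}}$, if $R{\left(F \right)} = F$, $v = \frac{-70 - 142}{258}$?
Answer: $\frac{53}{6579} \approx 0.0080559$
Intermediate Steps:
$v = - \frac{106}{129}$ ($v = \left(-70 - 142\right) \frac{1}{258} = \left(-212\right) \frac{1}{258} = - \frac{106}{129} \approx -0.82171$)
$\frac{q{\left(v,-158 \right)}}{R{\left(-102 \right)}} = - \frac{106}{129 \left(-102\right)} = \left(- \frac{106}{129}\right) \left(- \frac{1}{102}\right) = \frac{53}{6579}$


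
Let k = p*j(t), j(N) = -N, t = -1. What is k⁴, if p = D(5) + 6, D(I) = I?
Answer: 14641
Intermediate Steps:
p = 11 (p = 5 + 6 = 11)
k = 11 (k = 11*(-1*(-1)) = 11*1 = 11)
k⁴ = 11⁴ = 14641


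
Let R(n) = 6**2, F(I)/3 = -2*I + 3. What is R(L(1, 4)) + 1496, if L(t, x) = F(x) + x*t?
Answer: 1532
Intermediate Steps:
F(I) = 9 - 6*I (F(I) = 3*(-2*I + 3) = 3*(3 - 2*I) = 9 - 6*I)
L(t, x) = 9 - 6*x + t*x (L(t, x) = (9 - 6*x) + x*t = (9 - 6*x) + t*x = 9 - 6*x + t*x)
R(n) = 36
R(L(1, 4)) + 1496 = 36 + 1496 = 1532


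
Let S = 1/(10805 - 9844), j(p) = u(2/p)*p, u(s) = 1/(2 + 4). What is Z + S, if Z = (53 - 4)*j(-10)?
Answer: -235442/2883 ≈ -81.666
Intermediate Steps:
u(s) = ⅙ (u(s) = 1/6 = ⅙)
j(p) = p/6
Z = -245/3 (Z = (53 - 4)*((⅙)*(-10)) = 49*(-5/3) = -245/3 ≈ -81.667)
S = 1/961 ≈ 0.0010406
Z + S = -245/3 + 1/961 = -235442/2883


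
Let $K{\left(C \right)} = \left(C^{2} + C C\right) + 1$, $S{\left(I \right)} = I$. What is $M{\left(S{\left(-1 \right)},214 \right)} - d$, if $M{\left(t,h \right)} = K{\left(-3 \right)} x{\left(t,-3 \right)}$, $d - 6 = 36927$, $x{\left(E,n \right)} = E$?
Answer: $-36952$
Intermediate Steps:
$K{\left(C \right)} = 1 + 2 C^{2}$ ($K{\left(C \right)} = \left(C^{2} + C^{2}\right) + 1 = 2 C^{2} + 1 = 1 + 2 C^{2}$)
$d = 36933$ ($d = 6 + 36927 = 36933$)
$M{\left(t,h \right)} = 19 t$ ($M{\left(t,h \right)} = \left(1 + 2 \left(-3\right)^{2}\right) t = \left(1 + 2 \cdot 9\right) t = \left(1 + 18\right) t = 19 t$)
$M{\left(S{\left(-1 \right)},214 \right)} - d = 19 \left(-1\right) - 36933 = -19 - 36933 = -36952$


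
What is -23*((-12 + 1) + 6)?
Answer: 115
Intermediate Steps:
-23*((-12 + 1) + 6) = -23*(-11 + 6) = -23*(-5) = 115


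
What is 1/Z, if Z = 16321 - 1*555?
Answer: 1/15766 ≈ 6.3428e-5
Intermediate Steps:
Z = 15766 (Z = 16321 - 555 = 15766)
1/Z = 1/15766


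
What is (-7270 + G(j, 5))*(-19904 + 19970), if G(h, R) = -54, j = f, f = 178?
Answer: -483384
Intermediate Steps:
j = 178
(-7270 + G(j, 5))*(-19904 + 19970) = (-7270 - 54)*(-19904 + 19970) = -7324*66 = -483384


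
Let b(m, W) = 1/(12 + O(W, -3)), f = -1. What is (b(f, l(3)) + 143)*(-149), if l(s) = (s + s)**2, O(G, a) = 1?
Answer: -277140/13 ≈ -21318.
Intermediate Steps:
l(s) = 4*s**2 (l(s) = (2*s)**2 = 4*s**2)
b(m, W) = 1/13 (b(m, W) = 1/(12 + 1) = 1/13)
(b(f, l(3)) + 143)*(-149) = (1/13 + 143)*(-149) = (1860/13)*(-149) = -277140/13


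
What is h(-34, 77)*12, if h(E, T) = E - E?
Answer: 0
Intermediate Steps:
h(E, T) = 0
h(-34, 77)*12 = 0*12 = 0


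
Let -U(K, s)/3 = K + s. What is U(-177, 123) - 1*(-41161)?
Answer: 41323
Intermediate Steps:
U(K, s) = -3*K - 3*s (U(K, s) = -3*(K + s) = -3*K - 3*s)
U(-177, 123) - 1*(-41161) = (-3*(-177) - 3*123) - 1*(-41161) = (531 - 369) + 41161 = 162 + 41161 = 41323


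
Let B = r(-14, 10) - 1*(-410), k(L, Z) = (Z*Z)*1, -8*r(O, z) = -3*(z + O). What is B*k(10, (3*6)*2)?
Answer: 529416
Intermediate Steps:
r(O, z) = 3*O/8 + 3*z/8 (r(O, z) = -(-3)*(z + O)/8 = -(-3)*(O + z)/8 = -(-3*O - 3*z)/8 = 3*O/8 + 3*z/8)
k(L, Z) = Z² (k(L, Z) = Z²*1 = Z²)
B = 817/2 (B = ((3/8)*(-14) + (3/8)*10) - 1*(-410) = (-21/4 + 15/4) + 410 = -3/2 + 410 = 817/2 ≈ 408.50)
B*k(10, (3*6)*2) = 817*((3*6)*2)²/2 = 817*(18*2)²/2 = (817/2)*36² = (817/2)*1296 = 529416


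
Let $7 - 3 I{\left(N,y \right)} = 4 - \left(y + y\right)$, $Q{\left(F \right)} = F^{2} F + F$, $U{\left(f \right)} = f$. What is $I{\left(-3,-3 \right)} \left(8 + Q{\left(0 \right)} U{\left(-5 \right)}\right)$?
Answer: $-8$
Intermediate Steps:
$Q{\left(F \right)} = F + F^{3}$ ($Q{\left(F \right)} = F^{3} + F = F + F^{3}$)
$I{\left(N,y \right)} = 1 + \frac{2 y}{3}$ ($I{\left(N,y \right)} = \frac{7}{3} - \frac{4 - \left(y + y\right)}{3} = \frac{7}{3} - \frac{4 - 2 y}{3} = \frac{7}{3} + \left(- \frac{4}{3} + \frac{2 y}{3}\right) = 1 + \frac{2 y}{3}$)
$I{\left(-3,-3 \right)} \left(8 + Q{\left(0 \right)} U{\left(-5 \right)}\right) = \left(1 + \frac{2}{3} \left(-3\right)\right) \left(8 + \left(0 + 0^{3}\right) \left(-5\right)\right) = \left(1 - 2\right) \left(8 + \left(0 + 0\right) \left(-5\right)\right) = - (8 + 0 \left(-5\right)) = - (8 + 0) = \left(-1\right) 8 = -8$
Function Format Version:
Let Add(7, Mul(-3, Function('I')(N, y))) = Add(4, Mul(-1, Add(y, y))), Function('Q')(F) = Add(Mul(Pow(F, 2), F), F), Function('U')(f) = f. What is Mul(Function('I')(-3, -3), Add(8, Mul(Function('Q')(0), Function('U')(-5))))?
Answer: -8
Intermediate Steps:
Function('Q')(F) = Add(F, Pow(F, 3)) (Function('Q')(F) = Add(Pow(F, 3), F) = Add(F, Pow(F, 3)))
Function('I')(N, y) = Add(1, Mul(Rational(2, 3), y)) (Function('I')(N, y) = Add(Rational(7, 3), Mul(Rational(-1, 3), Add(4, Mul(-1, Add(y, y))))) = Add(Rational(7, 3), Mul(Rational(-1, 3), Add(4, Mul(-1, Mul(2, y))))) = Add(Rational(7, 3), Mul(Rational(-1, 3), Add(4, Mul(-2, y)))) = Add(Rational(7, 3), Add(Rational(-4, 3), Mul(Rational(2, 3), y))) = Add(1, Mul(Rational(2, 3), y)))
Mul(Function('I')(-3, -3), Add(8, Mul(Function('Q')(0), Function('U')(-5)))) = Mul(Add(1, Mul(Rational(2, 3), -3)), Add(8, Mul(Add(0, Pow(0, 3)), -5))) = Mul(Add(1, -2), Add(8, Mul(Add(0, 0), -5))) = Mul(-1, Add(8, Mul(0, -5))) = Mul(-1, Add(8, 0)) = Mul(-1, 8) = -8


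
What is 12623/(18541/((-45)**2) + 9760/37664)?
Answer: 30085973775/22440382 ≈ 1340.7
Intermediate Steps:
12623/(18541/((-45)**2) + 9760/37664) = 12623/(18541/2025 + 9760*(1/37664)) = 12623/(18541*(1/2025) + 305/1177) = 12623/(18541/2025 + 305/1177) = 12623/(22440382/2383425) = 12623*(2383425/22440382) = 30085973775/22440382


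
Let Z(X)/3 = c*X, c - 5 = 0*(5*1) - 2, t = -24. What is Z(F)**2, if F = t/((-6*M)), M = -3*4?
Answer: 9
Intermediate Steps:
M = -12
c = 3 (c = 5 + (0*(5*1) - 2) = 5 + (0*5 - 2) = 5 + (0 - 2) = 5 - 2 = 3)
F = -1/3 (F = -24/((-6*(-12))) = -24/72 = -24*1/72 = -1/3 ≈ -0.33333)
Z(X) = 9*X (Z(X) = 3*(3*X) = 9*X)
Z(F)**2 = (9*(-1/3))**2 = (-3)**2 = 9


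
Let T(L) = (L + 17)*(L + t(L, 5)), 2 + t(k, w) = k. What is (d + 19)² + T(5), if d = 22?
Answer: 1857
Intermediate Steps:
t(k, w) = -2 + k
T(L) = (-2 + 2*L)*(17 + L) (T(L) = (L + 17)*(L + (-2 + L)) = (17 + L)*(-2 + 2*L) = (-2 + 2*L)*(17 + L))
(d + 19)² + T(5) = (22 + 19)² + (-34 + 2*5² + 32*5) = 41² + (-34 + 2*25 + 160) = 1681 + (-34 + 50 + 160) = 1681 + 176 = 1857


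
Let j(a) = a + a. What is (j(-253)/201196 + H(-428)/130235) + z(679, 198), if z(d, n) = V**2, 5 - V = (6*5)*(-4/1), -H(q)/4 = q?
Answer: 204709210055571/13101380530 ≈ 15625.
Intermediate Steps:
H(q) = -4*q
j(a) = 2*a
V = 125 (V = 5 - 6*5*(-4/1) = 5 - 30*(-4*1) = 5 - 30*(-4) = 5 - 1*(-120) = 5 + 120 = 125)
z(d, n) = 15625 (z(d, n) = 125**2 = 15625)
(j(-253)/201196 + H(-428)/130235) + z(679, 198) = ((2*(-253))/201196 - 4*(-428)/130235) + 15625 = (-506*1/201196 + 1712*(1/130235)) + 15625 = (-253/100598 + 1712/130235) + 15625 = 139274321/13101380530 + 15625 = 204709210055571/13101380530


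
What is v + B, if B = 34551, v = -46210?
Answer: -11659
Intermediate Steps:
v + B = -46210 + 34551 = -11659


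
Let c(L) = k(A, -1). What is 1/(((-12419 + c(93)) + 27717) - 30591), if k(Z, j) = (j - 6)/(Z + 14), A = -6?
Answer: -8/122351 ≈ -6.5386e-5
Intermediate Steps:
k(Z, j) = (-6 + j)/(14 + Z)
c(L) = -7/8 (c(L) = (-6 - 1)/(14 - 6) = -7/8)
1/(((-12419 + c(93)) + 27717) - 30591) = 1/(((-12419 - 7/8) + 27717) - 30591) = 1/((-99359/8 + 27717) - 30591) = 1/(122377/8 - 30591) = 1/(-122351/8) = -8/122351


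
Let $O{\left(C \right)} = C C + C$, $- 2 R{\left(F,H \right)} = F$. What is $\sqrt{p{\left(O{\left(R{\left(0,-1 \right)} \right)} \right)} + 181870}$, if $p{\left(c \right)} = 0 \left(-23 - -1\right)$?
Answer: $\sqrt{181870} \approx 426.46$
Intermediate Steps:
$R{\left(F,H \right)} = - \frac{F}{2}$
$O{\left(C \right)} = C + C^{2}$ ($O{\left(C \right)} = C^{2} + C = C + C^{2}$)
$p{\left(c \right)} = 0$ ($p{\left(c \right)} = 0 \left(-23 + 1\right) = 0 \left(-22\right) = 0$)
$\sqrt{p{\left(O{\left(R{\left(0,-1 \right)} \right)} \right)} + 181870} = \sqrt{0 + 181870} = \sqrt{181870}$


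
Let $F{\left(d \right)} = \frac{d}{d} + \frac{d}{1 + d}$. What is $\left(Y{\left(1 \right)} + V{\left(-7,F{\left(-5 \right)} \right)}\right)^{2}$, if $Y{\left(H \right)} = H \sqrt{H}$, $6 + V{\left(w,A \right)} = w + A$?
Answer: $\frac{1521}{16} \approx 95.063$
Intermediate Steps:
$F{\left(d \right)} = 1 + \frac{d}{1 + d}$
$V{\left(w,A \right)} = -6 + A + w$ ($V{\left(w,A \right)} = -6 + \left(w + A\right) = -6 + \left(A + w\right) = -6 + A + w$)
$Y{\left(H \right)} = H^{\frac{3}{2}}$
$\left(Y{\left(1 \right)} + V{\left(-7,F{\left(-5 \right)} \right)}\right)^{2} = \left(1^{\frac{3}{2}} - \left(13 - \frac{1 + 2 \left(-5\right)}{1 - 5}\right)\right)^{2} = \left(1 - \left(13 - \frac{1 - 10}{-4}\right)\right)^{2} = \left(1 - \frac{43}{4}\right)^{2} = \left(- \frac{39}{4}\right)^{2} = \frac{1521}{16}$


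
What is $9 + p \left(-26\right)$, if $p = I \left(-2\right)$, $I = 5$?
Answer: $269$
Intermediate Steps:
$p = -10$ ($p = 5 \left(-2\right) = -10$)
$9 + p \left(-26\right) = 9 - -260 = 9 + 260 = 269$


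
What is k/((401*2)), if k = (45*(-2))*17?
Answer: -765/401 ≈ -1.9077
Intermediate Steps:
k = -1530 (k = -90*17 = -1530)
k/((401*2)) = -1530/(401*2) = -1530/802 = -1530*1/802 = -765/401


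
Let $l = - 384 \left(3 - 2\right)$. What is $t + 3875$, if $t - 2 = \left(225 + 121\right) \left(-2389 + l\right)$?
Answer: $-955581$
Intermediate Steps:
$l = -384$ ($l = \left(-384\right) 1 = -384$)
$t = -959456$ ($t = 2 + \left(225 + 121\right) \left(-2389 - 384\right) = 2 + 346 \left(-2773\right) = 2 - 959458 = -959456$)
$t + 3875 = -959456 + 3875 = -955581$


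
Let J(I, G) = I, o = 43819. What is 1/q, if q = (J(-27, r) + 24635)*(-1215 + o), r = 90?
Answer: 1/1048399232 ≈ 9.5383e-10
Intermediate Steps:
q = 1048399232 (q = (-27 + 24635)*(-1215 + 43819) = 24608*42604 = 1048399232)
1/q = 1/1048399232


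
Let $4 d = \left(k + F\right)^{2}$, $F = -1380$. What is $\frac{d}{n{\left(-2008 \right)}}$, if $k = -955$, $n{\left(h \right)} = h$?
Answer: $- \frac{5452225}{8032} \approx -678.81$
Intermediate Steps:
$d = \frac{5452225}{4}$ ($d = \frac{\left(-955 - 1380\right)^{2}}{4} = \frac{\left(-2335\right)^{2}}{4} = \frac{1}{4} \cdot 5452225 = \frac{5452225}{4} \approx 1.3631 \cdot 10^{6}$)
$\frac{d}{n{\left(-2008 \right)}} = \frac{5452225}{4 \left(-2008\right)} = \frac{5452225}{4} \left(- \frac{1}{2008}\right) = - \frac{5452225}{8032}$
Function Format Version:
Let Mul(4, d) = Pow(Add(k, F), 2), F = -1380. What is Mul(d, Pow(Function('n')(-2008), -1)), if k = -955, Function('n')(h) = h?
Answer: Rational(-5452225, 8032) ≈ -678.81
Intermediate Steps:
d = Rational(5452225, 4) (d = Mul(Rational(1, 4), Pow(Add(-955, -1380), 2)) = Mul(Rational(1, 4), Pow(-2335, 2)) = Mul(Rational(1, 4), 5452225) = Rational(5452225, 4) ≈ 1.3631e+6)
Mul(d, Pow(Function('n')(-2008), -1)) = Mul(Rational(5452225, 4), Pow(-2008, -1)) = Mul(Rational(5452225, 4), Rational(-1, 2008)) = Rational(-5452225, 8032)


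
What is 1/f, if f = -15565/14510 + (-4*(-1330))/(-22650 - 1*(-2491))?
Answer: -3079022/4115453 ≈ -0.74816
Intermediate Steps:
f = -4115453/3079022 (f = -15565*1/14510 + 5320/(-22650 + 2491) = -3113/2902 + 5320/(-20159) = -3113/2902 + 5320*(-1/20159) = -3113/2902 - 280/1061 = -4115453/3079022 ≈ -1.3366)
1/f = 1/(-4115453/3079022) = -3079022/4115453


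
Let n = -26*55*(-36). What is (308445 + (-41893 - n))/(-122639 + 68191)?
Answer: -13442/3403 ≈ -3.9500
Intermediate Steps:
n = 51480 (n = -1430*(-36) = 51480)
(308445 + (-41893 - n))/(-122639 + 68191) = (308445 + (-41893 - 1*51480))/(-122639 + 68191) = (308445 + (-41893 - 51480))/(-54448) = (308445 - 93373)*(-1/54448) = 215072*(-1/54448) = -13442/3403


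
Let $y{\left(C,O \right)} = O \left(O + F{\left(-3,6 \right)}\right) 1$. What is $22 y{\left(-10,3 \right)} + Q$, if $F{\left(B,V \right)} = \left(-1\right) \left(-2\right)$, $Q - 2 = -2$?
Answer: $330$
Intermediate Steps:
$Q = 0$ ($Q = 2 - 2 = 0$)
$F{\left(B,V \right)} = 2$
$y{\left(C,O \right)} = O \left(2 + O\right)$ ($y{\left(C,O \right)} = O \left(O + 2\right) 1 = O \left(2 + O\right) 1 = O \left(2 + O\right)$)
$22 y{\left(-10,3 \right)} + Q = 22 \cdot 3 \left(2 + 3\right) + 0 = 22 \cdot 3 \cdot 5 + 0 = 22 \cdot 15 + 0 = 330 + 0 = 330$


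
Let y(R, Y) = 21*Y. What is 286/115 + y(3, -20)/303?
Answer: 12786/11615 ≈ 1.1008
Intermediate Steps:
286/115 + y(3, -20)/303 = 286/115 + (21*(-20))/303 = 286*(1/115) - 420*1/303 = 286/115 - 140/101 = 12786/11615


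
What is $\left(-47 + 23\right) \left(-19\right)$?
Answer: $456$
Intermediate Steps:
$\left(-47 + 23\right) \left(-19\right) = \left(-24\right) \left(-19\right) = 456$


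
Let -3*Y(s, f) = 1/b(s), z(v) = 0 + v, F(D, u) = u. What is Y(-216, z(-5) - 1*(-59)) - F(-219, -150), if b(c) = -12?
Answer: 5401/36 ≈ 150.03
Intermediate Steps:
z(v) = v
Y(s, f) = 1/36 (Y(s, f) = -⅓/(-12) = -⅓*(-1/12) = 1/36)
Y(-216, z(-5) - 1*(-59)) - F(-219, -150) = 1/36 - 1*(-150) = 1/36 + 150 = 5401/36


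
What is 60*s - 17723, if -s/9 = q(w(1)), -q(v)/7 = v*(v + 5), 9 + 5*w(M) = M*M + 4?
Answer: -152119/5 ≈ -30424.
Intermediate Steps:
w(M) = -1 + M²/5 (w(M) = -9/5 + (M*M + 4)/5 = -9/5 + (M² + 4)/5 = -9/5 + (4 + M²)/5 = -9/5 + (⅘ + M²/5) = -1 + M²/5)
q(v) = -7*v*(5 + v) (q(v) = -7*v*(v + 5) = -7*v*(5 + v))
s = -5292/25 (s = -(-63)*(-1 + (⅕)*1²)*(5 + (-1 + (⅕)*1²)) = -(-63)*(-1 + (⅕)*1)*(5 + (-1 + (⅕)*1)) = -(-63)*(-1 + ⅕)*(5 + (-1 + ⅕)) = -(-63)*(-4)*(5 - ⅘)/5 = -(-63)*(-4)*21/(5*5) = -9*588/25 = -5292/25 ≈ -211.68)
60*s - 17723 = 60*(-5292/25) - 17723 = -63504/5 - 17723 = -152119/5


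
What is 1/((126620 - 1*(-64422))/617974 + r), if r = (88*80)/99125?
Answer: 6125667275/2328757521 ≈ 2.6304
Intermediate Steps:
r = 1408/19825 (r = 7040*(1/99125) = 1408/19825 ≈ 0.071021)
1/((126620 - 1*(-64422))/617974 + r) = 1/((126620 - 1*(-64422))/617974 + 1408/19825) = 1/((126620 + 64422)*(1/617974) + 1408/19825) = 1/(191042*(1/617974) + 1408/19825) = 1/(95521/308987 + 1408/19825) = 1/(2328757521/6125667275) = 6125667275/2328757521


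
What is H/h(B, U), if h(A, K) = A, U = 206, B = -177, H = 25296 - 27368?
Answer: 2072/177 ≈ 11.706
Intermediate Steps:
H = -2072
H/h(B, U) = -2072/(-177) = -2072*(-1/177) = 2072/177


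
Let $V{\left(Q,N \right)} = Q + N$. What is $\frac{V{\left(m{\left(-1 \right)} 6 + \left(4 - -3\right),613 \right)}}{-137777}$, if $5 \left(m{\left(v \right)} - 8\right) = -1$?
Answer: $- \frac{3334}{688885} \approx -0.0048397$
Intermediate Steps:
$m{\left(v \right)} = \frac{39}{5}$ ($m{\left(v \right)} = 8 + \frac{1}{5} \left(-1\right) = 8 - \frac{1}{5} = \frac{39}{5}$)
$V{\left(Q,N \right)} = N + Q$
$\frac{V{\left(m{\left(-1 \right)} 6 + \left(4 - -3\right),613 \right)}}{-137777} = \frac{613 + \left(\frac{39}{5} \cdot 6 + \left(4 - -3\right)\right)}{-137777} = \left(613 + \left(\frac{234}{5} + \left(4 + 3\right)\right)\right) \left(- \frac{1}{137777}\right) = \left(613 + \left(\frac{234}{5} + 7\right)\right) \left(- \frac{1}{137777}\right) = \left(613 + \frac{269}{5}\right) \left(- \frac{1}{137777}\right) = \frac{3334}{5} \left(- \frac{1}{137777}\right) = - \frac{3334}{688885}$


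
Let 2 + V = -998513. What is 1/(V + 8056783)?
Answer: 1/7058268 ≈ 1.4168e-7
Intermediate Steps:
V = -998515 (V = -2 - 998513 = -998515)
1/(V + 8056783) = 1/(-998515 + 8056783) = 1/7058268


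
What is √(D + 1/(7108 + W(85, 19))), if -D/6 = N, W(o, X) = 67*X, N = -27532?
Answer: √40149750437/493 ≈ 406.44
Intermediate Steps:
D = 165192 (D = -6*(-27532) = 165192)
√(D + 1/(7108 + W(85, 19))) = √(165192 + 1/(7108 + 67*19)) = √(165192 + 1/(7108 + 1273)) = √(165192 + 1/8381) = √(1384474153/8381) = √40149750437/493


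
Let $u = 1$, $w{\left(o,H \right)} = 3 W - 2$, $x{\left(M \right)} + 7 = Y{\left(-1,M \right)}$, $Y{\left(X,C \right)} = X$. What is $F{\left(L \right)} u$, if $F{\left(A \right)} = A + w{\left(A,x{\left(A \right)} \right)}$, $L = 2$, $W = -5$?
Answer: $-15$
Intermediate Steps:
$x{\left(M \right)} = -8$ ($x{\left(M \right)} = -7 - 1 = -8$)
$w{\left(o,H \right)} = -17$ ($w{\left(o,H \right)} = 3 \left(-5\right) - 2 = -15 - 2 = -17$)
$F{\left(A \right)} = -17 + A$ ($F{\left(A \right)} = A - 17 = -17 + A$)
$F{\left(L \right)} u = \left(-17 + 2\right) 1 = \left(-15\right) 1 = -15$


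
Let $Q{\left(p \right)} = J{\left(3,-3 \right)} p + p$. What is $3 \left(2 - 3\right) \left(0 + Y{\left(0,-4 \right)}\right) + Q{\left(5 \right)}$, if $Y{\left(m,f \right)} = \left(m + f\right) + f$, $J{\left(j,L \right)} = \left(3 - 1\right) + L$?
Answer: $24$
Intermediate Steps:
$J{\left(j,L \right)} = 2 + L$
$Y{\left(m,f \right)} = m + 2 f$ ($Y{\left(m,f \right)} = \left(f + m\right) + f = m + 2 f$)
$Q{\left(p \right)} = 0$ ($Q{\left(p \right)} = \left(2 - 3\right) p + p = - p + p = 0$)
$3 \left(2 - 3\right) \left(0 + Y{\left(0,-4 \right)}\right) + Q{\left(5 \right)} = 3 \left(2 - 3\right) \left(0 + \left(0 + 2 \left(-4\right)\right)\right) + 0 = 3 \left(- (0 + \left(0 - 8\right))\right) + 0 = 3 \left(- (0 - 8)\right) + 0 = 3 \left(\left(-1\right) \left(-8\right)\right) + 0 = 3 \cdot 8 + 0 = 24 + 0 = 24$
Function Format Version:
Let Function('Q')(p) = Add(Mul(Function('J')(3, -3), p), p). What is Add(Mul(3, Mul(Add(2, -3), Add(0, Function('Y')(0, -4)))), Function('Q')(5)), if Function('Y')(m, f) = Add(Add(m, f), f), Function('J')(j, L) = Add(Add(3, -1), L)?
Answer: 24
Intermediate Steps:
Function('J')(j, L) = Add(2, L)
Function('Y')(m, f) = Add(m, Mul(2, f)) (Function('Y')(m, f) = Add(Add(f, m), f) = Add(m, Mul(2, f)))
Function('Q')(p) = 0 (Function('Q')(p) = Add(Mul(Add(2, -3), p), p) = Add(Mul(-1, p), p) = 0)
Add(Mul(3, Mul(Add(2, -3), Add(0, Function('Y')(0, -4)))), Function('Q')(5)) = Add(Mul(3, Mul(Add(2, -3), Add(0, Add(0, Mul(2, -4))))), 0) = Add(Mul(3, Mul(-1, Add(0, Add(0, -8)))), 0) = Add(Mul(3, Mul(-1, Add(0, -8))), 0) = Add(Mul(3, Mul(-1, -8)), 0) = Add(Mul(3, 8), 0) = Add(24, 0) = 24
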